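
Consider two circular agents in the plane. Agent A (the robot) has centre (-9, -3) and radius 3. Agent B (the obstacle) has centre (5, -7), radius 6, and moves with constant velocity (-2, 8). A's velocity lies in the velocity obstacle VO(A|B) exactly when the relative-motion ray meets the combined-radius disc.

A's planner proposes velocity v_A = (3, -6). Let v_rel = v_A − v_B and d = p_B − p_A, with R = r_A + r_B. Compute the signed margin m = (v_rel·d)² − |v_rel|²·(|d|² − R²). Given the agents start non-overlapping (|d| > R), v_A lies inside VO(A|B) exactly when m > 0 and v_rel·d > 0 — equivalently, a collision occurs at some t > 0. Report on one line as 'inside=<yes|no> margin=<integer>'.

d = (14, -4),  |d|² = 212;  R = 3+6 = 9,  c = 212−9² = 131
v_rel = (5, -14),  |v_rel|² = 221;  v_rel·d = (5)·(14) + (-14)·(-4) = 126
221·t² − 252·t + 131 = 0  ⇒  m = 126² − 221·131 = -13075
m = -13075 < 0,  v_rel·d = 126 > 0  ⇒  outside

inside=no margin=-13075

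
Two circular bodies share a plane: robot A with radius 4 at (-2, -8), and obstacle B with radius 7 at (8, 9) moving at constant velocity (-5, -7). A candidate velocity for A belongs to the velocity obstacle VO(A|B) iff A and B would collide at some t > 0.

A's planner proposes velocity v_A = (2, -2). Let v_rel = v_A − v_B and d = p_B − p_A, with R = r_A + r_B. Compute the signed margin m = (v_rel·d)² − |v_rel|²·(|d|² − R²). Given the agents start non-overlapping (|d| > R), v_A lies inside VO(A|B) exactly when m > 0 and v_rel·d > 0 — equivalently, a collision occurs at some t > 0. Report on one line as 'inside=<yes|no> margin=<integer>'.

d = (10, 17),  |d|² = 389;  R = 4+7 = 11,  c = 389−11² = 268
v_rel = (7, 5),  |v_rel|² = 74;  v_rel·d = (7)·(10) + (5)·(17) = 155
74·t² − 310·t + 268 = 0  ⇒  m = 155² − 74·268 = 4193
m = 4193 > 0,  v_rel·d = 155 > 0  ⇒  inside

inside=yes margin=4193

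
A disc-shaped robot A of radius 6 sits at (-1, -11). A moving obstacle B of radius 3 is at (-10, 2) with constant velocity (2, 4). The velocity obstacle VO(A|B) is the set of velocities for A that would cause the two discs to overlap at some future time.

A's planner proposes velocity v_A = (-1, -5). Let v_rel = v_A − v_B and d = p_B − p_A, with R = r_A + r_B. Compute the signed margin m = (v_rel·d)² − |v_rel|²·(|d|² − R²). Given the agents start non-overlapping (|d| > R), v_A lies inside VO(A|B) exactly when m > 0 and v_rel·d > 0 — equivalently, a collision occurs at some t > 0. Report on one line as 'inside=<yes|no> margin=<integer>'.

d = (-9, 13),  |d|² = 250;  R = 6+3 = 9,  c = 250−9² = 169
v_rel = (-3, -9),  |v_rel|² = 90;  v_rel·d = (-3)·(-9) + (-9)·(13) = -90
90·t² + 180·t + 169 = 0  ⇒  m = (-90)² − 90·169 = -7110
m = -7110 < 0,  v_rel·d = -90 < 0  ⇒  outside

inside=no margin=-7110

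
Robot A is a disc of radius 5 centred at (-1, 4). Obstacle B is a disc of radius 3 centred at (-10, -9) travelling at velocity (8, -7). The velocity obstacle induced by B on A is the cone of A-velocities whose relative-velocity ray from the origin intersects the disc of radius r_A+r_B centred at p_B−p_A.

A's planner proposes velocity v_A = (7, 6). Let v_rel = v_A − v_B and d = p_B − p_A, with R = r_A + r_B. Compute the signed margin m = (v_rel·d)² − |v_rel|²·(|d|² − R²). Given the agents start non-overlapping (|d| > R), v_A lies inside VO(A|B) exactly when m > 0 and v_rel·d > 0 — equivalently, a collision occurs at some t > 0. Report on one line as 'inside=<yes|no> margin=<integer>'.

d = (-9, -13),  |d|² = 250;  R = 5+3 = 8,  c = 250−8² = 186
v_rel = (-1, 13),  |v_rel|² = 170;  v_rel·d = (-1)·(-9) + (13)·(-13) = -160
170·t² + 320·t + 186 = 0  ⇒  m = (-160)² − 170·186 = -6020
m = -6020 < 0,  v_rel·d = -160 < 0  ⇒  outside

inside=no margin=-6020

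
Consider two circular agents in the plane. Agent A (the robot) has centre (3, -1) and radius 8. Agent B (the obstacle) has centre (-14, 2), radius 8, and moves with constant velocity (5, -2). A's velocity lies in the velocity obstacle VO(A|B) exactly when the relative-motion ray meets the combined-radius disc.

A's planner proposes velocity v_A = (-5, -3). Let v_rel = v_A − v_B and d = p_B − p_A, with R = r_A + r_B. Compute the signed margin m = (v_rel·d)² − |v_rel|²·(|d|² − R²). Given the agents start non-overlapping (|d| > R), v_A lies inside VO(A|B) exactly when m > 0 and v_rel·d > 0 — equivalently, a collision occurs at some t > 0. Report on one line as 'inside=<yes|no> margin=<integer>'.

d = (-17, 3),  |d|² = 298;  R = 8+8 = 16,  c = 298−16² = 42
v_rel = (-10, -1),  |v_rel|² = 101;  v_rel·d = (-10)·(-17) + (-1)·(3) = 167
101·t² − 334·t + 42 = 0  ⇒  m = 167² − 101·42 = 23647
m = 23647 > 0,  v_rel·d = 167 > 0  ⇒  inside

inside=yes margin=23647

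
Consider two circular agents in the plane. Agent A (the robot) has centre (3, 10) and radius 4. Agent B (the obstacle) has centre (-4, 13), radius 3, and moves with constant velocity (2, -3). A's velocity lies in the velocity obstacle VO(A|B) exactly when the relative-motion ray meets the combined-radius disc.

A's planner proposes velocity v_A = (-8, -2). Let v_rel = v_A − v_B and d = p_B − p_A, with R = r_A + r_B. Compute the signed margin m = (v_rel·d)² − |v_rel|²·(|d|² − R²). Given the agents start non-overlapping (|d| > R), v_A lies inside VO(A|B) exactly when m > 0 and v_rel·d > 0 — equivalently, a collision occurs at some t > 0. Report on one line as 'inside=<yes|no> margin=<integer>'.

d = (-7, 3),  |d|² = 58;  R = 4+3 = 7,  c = 58−7² = 9
v_rel = (-10, 1),  |v_rel|² = 101;  v_rel·d = (-10)·(-7) + (1)·(3) = 73
101·t² − 146·t + 9 = 0  ⇒  m = 73² − 101·9 = 4420
m = 4420 > 0,  v_rel·d = 73 > 0  ⇒  inside

inside=yes margin=4420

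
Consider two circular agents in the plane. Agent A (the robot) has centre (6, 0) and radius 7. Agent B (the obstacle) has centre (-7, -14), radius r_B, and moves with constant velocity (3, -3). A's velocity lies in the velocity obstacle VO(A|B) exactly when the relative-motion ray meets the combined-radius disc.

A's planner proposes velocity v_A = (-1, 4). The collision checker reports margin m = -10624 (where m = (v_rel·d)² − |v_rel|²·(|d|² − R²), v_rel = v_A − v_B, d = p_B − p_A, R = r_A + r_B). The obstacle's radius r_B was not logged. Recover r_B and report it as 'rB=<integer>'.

m = -10624
d = (-13, -14);  v_rel = (-4, 7),  |v_rel|² = 65
v_rel×d = (-4)·(-14) − (7)·(-13) = 147
since m = R²·65 − 147²:  R² = (21609 + -10624) / 65 = 169
R = √169 = 13  ⇒  r_B = 13 − 7 = 6

rB=6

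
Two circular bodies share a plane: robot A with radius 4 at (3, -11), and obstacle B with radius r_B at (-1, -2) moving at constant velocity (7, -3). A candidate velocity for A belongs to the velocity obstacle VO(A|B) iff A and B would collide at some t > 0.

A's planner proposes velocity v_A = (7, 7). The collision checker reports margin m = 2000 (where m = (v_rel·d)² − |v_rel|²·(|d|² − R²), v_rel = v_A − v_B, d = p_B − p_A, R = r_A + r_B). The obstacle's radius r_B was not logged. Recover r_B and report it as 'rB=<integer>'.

m = 2000
d = (-4, 9);  v_rel = (0, 10),  |v_rel|² = 100
v_rel×d = (0)·(9) − (10)·(-4) = 40
since m = R²·100 − 40²:  R² = (1600 + 2000) / 100 = 36
R = √36 = 6  ⇒  r_B = 6 − 4 = 2

rB=2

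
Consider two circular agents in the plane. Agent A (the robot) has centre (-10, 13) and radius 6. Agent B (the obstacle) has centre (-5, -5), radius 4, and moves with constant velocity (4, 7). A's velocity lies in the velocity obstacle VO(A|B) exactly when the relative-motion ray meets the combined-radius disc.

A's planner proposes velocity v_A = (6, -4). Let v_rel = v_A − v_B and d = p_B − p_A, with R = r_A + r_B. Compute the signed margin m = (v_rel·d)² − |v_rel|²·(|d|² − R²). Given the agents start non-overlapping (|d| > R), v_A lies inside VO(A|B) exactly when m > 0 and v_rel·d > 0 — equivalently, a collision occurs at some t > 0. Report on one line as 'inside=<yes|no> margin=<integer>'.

d = (5, -18),  |d|² = 349;  R = 6+4 = 10,  c = 349−10² = 249
v_rel = (2, -11),  |v_rel|² = 125;  v_rel·d = (2)·(5) + (-11)·(-18) = 208
125·t² − 416·t + 249 = 0  ⇒  m = 208² − 125·249 = 12139
m = 12139 > 0,  v_rel·d = 208 > 0  ⇒  inside

inside=yes margin=12139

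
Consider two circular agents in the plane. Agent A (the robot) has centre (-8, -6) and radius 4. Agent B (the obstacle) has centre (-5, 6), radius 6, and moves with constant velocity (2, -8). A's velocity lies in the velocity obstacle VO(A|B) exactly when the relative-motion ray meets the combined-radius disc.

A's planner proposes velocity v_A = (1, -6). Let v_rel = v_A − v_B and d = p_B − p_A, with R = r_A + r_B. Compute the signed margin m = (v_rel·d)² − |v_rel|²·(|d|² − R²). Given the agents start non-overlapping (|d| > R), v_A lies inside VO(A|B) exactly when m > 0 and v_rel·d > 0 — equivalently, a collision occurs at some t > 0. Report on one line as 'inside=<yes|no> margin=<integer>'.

d = (3, 12),  |d|² = 153;  R = 4+6 = 10,  c = 153−10² = 53
v_rel = (-1, 2),  |v_rel|² = 5;  v_rel·d = (-1)·(3) + (2)·(12) = 21
5·t² − 42·t + 53 = 0  ⇒  m = 21² − 5·53 = 176
m = 176 > 0,  v_rel·d = 21 > 0  ⇒  inside

inside=yes margin=176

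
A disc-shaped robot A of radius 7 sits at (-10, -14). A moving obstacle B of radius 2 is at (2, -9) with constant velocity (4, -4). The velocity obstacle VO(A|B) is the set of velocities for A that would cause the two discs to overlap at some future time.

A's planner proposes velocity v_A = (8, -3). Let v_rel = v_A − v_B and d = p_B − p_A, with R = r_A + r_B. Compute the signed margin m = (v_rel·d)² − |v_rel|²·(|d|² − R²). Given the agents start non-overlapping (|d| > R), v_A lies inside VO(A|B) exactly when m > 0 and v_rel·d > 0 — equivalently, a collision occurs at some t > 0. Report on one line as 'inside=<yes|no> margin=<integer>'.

d = (12, 5),  |d|² = 169;  R = 7+2 = 9,  c = 169−9² = 88
v_rel = (4, 1),  |v_rel|² = 17;  v_rel·d = (4)·(12) + (1)·(5) = 53
17·t² − 106·t + 88 = 0  ⇒  m = 53² − 17·88 = 1313
m = 1313 > 0,  v_rel·d = 53 > 0  ⇒  inside

inside=yes margin=1313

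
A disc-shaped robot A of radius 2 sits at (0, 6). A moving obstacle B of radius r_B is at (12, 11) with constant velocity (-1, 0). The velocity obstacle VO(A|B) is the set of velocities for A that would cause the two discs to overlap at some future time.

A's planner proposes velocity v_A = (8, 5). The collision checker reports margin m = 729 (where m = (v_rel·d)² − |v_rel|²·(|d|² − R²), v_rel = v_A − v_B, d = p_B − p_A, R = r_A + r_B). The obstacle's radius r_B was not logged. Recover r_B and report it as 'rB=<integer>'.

m = 729
d = (12, 5);  v_rel = (9, 5),  |v_rel|² = 106
v_rel×d = (9)·(5) − (5)·(12) = -15
since m = R²·106 − (-15)²:  R² = (225 + 729) / 106 = 9
R = √9 = 3  ⇒  r_B = 3 − 2 = 1

rB=1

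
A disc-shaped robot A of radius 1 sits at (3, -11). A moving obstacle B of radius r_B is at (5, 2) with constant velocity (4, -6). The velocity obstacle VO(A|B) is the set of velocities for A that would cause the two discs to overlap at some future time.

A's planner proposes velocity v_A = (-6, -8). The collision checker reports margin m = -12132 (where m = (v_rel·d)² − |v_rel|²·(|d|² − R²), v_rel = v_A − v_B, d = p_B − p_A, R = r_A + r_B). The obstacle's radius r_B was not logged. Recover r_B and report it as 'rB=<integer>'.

m = -12132
d = (2, 13);  v_rel = (-10, -2),  |v_rel|² = 104
v_rel×d = (-10)·(13) − (-2)·(2) = -126
since m = R²·104 − (-126)²:  R² = (15876 + -12132) / 104 = 36
R = √36 = 6  ⇒  r_B = 6 − 1 = 5

rB=5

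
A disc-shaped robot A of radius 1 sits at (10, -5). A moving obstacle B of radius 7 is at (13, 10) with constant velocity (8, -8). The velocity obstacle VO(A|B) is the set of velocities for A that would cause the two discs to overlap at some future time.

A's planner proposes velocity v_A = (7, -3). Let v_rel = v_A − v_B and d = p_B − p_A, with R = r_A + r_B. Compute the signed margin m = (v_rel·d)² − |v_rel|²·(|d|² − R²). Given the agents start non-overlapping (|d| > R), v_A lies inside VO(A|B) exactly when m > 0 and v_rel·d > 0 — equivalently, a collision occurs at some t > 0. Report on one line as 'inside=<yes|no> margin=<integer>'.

d = (3, 15),  |d|² = 234;  R = 1+7 = 8,  c = 234−8² = 170
v_rel = (-1, 5),  |v_rel|² = 26;  v_rel·d = (-1)·(3) + (5)·(15) = 72
26·t² − 144·t + 170 = 0  ⇒  m = 72² − 26·170 = 764
m = 764 > 0,  v_rel·d = 72 > 0  ⇒  inside

inside=yes margin=764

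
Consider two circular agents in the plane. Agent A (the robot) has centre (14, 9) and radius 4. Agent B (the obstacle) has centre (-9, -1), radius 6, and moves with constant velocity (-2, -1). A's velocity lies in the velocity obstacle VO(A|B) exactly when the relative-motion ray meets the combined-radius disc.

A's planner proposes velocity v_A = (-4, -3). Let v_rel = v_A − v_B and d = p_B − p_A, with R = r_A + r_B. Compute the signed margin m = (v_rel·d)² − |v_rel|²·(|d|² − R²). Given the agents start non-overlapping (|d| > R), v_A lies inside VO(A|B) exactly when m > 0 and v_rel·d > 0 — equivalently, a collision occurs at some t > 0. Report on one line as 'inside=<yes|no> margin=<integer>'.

d = (-23, -10),  |d|² = 629;  R = 4+6 = 10,  c = 629−10² = 529
v_rel = (-2, -2),  |v_rel|² = 8;  v_rel·d = (-2)·(-23) + (-2)·(-10) = 66
8·t² − 132·t + 529 = 0  ⇒  m = 66² − 8·529 = 124
m = 124 > 0,  v_rel·d = 66 > 0  ⇒  inside

inside=yes margin=124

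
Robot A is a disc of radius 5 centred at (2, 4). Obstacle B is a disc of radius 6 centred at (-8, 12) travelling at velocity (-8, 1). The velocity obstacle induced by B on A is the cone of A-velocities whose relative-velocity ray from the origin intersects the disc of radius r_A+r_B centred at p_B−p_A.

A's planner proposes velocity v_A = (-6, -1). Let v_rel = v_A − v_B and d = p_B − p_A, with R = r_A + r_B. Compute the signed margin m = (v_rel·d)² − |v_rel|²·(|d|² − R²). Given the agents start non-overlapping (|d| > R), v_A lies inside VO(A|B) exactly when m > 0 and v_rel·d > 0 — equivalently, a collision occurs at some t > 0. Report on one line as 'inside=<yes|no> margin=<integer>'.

d = (-10, 8),  |d|² = 164;  R = 5+6 = 11,  c = 164−11² = 43
v_rel = (2, -2),  |v_rel|² = 8;  v_rel·d = (2)·(-10) + (-2)·(8) = -36
8·t² + 72·t + 43 = 0  ⇒  m = (-36)² − 8·43 = 952
m = 952 > 0,  v_rel·d = -36 < 0  ⇒  outside

inside=no margin=952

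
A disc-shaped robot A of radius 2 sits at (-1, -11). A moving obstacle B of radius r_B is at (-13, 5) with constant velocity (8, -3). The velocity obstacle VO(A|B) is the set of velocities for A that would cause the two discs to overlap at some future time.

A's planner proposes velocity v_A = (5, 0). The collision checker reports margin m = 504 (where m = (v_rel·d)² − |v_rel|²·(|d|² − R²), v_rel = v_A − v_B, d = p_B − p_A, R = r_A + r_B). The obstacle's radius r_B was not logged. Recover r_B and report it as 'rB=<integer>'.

m = 504
d = (-12, 16);  v_rel = (-3, 3),  |v_rel|² = 18
v_rel×d = (-3)·(16) − (3)·(-12) = -12
since m = R²·18 − (-12)²:  R² = (144 + 504) / 18 = 36
R = √36 = 6  ⇒  r_B = 6 − 2 = 4

rB=4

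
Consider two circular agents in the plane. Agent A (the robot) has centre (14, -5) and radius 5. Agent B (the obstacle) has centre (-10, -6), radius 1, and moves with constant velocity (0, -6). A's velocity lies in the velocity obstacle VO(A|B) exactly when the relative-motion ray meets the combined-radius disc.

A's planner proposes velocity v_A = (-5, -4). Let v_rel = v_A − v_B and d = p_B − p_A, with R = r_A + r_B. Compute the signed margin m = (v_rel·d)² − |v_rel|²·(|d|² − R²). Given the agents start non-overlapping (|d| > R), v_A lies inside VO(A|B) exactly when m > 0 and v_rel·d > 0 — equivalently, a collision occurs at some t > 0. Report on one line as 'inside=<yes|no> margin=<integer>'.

d = (-24, -1),  |d|² = 577;  R = 5+1 = 6,  c = 577−6² = 541
v_rel = (-5, 2),  |v_rel|² = 29;  v_rel·d = (-5)·(-24) + (2)·(-1) = 118
29·t² − 236·t + 541 = 0  ⇒  m = 118² − 29·541 = -1765
m = -1765 < 0,  v_rel·d = 118 > 0  ⇒  outside

inside=no margin=-1765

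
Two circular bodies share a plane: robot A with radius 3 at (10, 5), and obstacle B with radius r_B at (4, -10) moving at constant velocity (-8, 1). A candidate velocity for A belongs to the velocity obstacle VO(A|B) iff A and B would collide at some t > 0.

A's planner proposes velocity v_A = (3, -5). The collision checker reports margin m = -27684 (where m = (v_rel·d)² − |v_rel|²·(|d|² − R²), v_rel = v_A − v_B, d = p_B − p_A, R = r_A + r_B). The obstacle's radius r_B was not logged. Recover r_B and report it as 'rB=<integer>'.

m = -27684
d = (-6, -15);  v_rel = (11, -6),  |v_rel|² = 157
v_rel×d = (11)·(-15) − (-6)·(-6) = -201
since m = R²·157 − (-201)²:  R² = (40401 + -27684) / 157 = 81
R = √81 = 9  ⇒  r_B = 9 − 3 = 6

rB=6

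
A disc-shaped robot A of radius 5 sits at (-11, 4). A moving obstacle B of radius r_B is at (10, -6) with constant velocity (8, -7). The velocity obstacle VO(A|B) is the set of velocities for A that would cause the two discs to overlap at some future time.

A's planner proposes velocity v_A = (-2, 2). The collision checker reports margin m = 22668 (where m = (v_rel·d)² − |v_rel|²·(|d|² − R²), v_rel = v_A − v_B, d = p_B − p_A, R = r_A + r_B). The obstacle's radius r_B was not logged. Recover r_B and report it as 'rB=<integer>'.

m = 22668
d = (21, -10);  v_rel = (-10, 9),  |v_rel|² = 181
v_rel×d = (-10)·(-10) − (9)·(21) = -89
since m = R²·181 − (-89)²:  R² = (7921 + 22668) / 181 = 169
R = √169 = 13  ⇒  r_B = 13 − 5 = 8

rB=8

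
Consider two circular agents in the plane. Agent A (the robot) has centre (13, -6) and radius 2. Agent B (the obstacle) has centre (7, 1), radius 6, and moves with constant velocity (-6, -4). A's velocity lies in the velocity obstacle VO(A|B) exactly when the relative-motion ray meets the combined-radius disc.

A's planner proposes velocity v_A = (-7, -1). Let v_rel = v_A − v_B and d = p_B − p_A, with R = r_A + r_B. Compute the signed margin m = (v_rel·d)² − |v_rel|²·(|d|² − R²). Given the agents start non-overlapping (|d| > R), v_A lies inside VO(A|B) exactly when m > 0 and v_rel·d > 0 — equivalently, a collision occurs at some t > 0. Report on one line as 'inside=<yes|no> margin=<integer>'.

d = (-6, 7),  |d|² = 85;  R = 2+6 = 8,  c = 85−8² = 21
v_rel = (-1, 3),  |v_rel|² = 10;  v_rel·d = (-1)·(-6) + (3)·(7) = 27
10·t² − 54·t + 21 = 0  ⇒  m = 27² − 10·21 = 519
m = 519 > 0,  v_rel·d = 27 > 0  ⇒  inside

inside=yes margin=519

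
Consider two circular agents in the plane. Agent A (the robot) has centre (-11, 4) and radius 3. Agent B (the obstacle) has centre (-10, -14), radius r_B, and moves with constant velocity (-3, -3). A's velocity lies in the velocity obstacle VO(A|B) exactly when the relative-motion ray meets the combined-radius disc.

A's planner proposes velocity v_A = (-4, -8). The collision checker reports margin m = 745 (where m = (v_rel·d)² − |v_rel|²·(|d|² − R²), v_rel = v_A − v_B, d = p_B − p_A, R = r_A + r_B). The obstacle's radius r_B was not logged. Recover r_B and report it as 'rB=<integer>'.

m = 745
d = (1, -18);  v_rel = (-1, -5),  |v_rel|² = 26
v_rel×d = (-1)·(-18) − (-5)·(1) = 23
since m = R²·26 − 23²:  R² = (529 + 745) / 26 = 49
R = √49 = 7  ⇒  r_B = 7 − 3 = 4

rB=4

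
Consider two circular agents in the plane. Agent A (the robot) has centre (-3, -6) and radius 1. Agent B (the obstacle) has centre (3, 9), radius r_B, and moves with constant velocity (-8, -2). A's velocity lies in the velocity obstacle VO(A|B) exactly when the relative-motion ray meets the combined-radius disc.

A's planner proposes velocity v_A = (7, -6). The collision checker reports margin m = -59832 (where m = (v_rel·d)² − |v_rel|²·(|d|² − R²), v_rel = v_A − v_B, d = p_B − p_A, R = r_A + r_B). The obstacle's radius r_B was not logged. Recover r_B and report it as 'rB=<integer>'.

m = -59832
d = (6, 15);  v_rel = (15, -4),  |v_rel|² = 241
v_rel×d = (15)·(15) − (-4)·(6) = 249
since m = R²·241 − 249²:  R² = (62001 + -59832) / 241 = 9
R = √9 = 3  ⇒  r_B = 3 − 1 = 2

rB=2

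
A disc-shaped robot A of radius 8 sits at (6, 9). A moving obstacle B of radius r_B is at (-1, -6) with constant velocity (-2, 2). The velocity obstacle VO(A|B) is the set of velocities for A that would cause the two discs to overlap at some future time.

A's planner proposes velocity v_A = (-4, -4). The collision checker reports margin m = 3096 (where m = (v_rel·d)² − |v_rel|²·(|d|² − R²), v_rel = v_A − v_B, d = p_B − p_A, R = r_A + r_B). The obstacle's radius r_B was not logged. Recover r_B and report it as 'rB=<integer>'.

m = 3096
d = (-7, -15);  v_rel = (-2, -6),  |v_rel|² = 40
v_rel×d = (-2)·(-15) − (-6)·(-7) = -12
since m = R²·40 − (-12)²:  R² = (144 + 3096) / 40 = 81
R = √81 = 9  ⇒  r_B = 9 − 8 = 1

rB=1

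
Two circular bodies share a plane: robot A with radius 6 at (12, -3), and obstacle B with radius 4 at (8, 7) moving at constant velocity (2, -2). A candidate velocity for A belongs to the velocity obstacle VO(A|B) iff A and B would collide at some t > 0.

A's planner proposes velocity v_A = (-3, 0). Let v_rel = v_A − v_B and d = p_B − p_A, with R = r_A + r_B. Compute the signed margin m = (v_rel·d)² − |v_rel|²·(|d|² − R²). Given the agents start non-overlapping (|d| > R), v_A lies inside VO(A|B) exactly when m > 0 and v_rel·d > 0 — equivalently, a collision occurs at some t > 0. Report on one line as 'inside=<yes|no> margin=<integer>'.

d = (-4, 10),  |d|² = 116;  R = 6+4 = 10,  c = 116−10² = 16
v_rel = (-5, 2),  |v_rel|² = 29;  v_rel·d = (-5)·(-4) + (2)·(10) = 40
29·t² − 80·t + 16 = 0  ⇒  m = 40² − 29·16 = 1136
m = 1136 > 0,  v_rel·d = 40 > 0  ⇒  inside

inside=yes margin=1136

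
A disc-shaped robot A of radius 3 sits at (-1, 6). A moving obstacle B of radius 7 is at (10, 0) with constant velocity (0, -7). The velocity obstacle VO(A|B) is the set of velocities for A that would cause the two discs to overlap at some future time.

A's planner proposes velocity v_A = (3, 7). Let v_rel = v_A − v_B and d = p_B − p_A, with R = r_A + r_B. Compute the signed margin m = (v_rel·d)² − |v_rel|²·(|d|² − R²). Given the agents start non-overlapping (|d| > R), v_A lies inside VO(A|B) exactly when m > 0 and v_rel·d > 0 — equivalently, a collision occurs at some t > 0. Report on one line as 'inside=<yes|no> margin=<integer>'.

d = (11, -6),  |d|² = 157;  R = 3+7 = 10,  c = 157−10² = 57
v_rel = (3, 14),  |v_rel|² = 205;  v_rel·d = (3)·(11) + (14)·(-6) = -51
205·t² + 102·t + 57 = 0  ⇒  m = (-51)² − 205·57 = -9084
m = -9084 < 0,  v_rel·d = -51 < 0  ⇒  outside

inside=no margin=-9084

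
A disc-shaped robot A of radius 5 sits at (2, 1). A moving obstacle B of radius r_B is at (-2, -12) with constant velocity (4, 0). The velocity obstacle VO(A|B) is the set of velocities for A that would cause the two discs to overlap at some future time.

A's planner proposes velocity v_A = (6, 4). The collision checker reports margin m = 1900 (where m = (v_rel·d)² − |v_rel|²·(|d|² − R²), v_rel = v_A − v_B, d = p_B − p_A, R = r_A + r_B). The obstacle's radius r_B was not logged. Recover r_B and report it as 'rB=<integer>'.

m = 1900
d = (-4, -13);  v_rel = (2, 4),  |v_rel|² = 20
v_rel×d = (2)·(-13) − (4)·(-4) = -10
since m = R²·20 − (-10)²:  R² = (100 + 1900) / 20 = 100
R = √100 = 10  ⇒  r_B = 10 − 5 = 5

rB=5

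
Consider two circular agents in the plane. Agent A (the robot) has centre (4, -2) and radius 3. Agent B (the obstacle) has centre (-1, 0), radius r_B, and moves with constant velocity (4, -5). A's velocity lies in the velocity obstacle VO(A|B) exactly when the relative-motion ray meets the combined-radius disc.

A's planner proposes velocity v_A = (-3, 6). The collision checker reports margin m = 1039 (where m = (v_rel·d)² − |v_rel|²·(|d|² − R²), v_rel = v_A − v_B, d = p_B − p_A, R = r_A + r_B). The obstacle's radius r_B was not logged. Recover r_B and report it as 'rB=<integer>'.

m = 1039
d = (-5, 2);  v_rel = (-7, 11),  |v_rel|² = 170
v_rel×d = (-7)·(2) − (11)·(-5) = 41
since m = R²·170 − 41²:  R² = (1681 + 1039) / 170 = 16
R = √16 = 4  ⇒  r_B = 4 − 3 = 1

rB=1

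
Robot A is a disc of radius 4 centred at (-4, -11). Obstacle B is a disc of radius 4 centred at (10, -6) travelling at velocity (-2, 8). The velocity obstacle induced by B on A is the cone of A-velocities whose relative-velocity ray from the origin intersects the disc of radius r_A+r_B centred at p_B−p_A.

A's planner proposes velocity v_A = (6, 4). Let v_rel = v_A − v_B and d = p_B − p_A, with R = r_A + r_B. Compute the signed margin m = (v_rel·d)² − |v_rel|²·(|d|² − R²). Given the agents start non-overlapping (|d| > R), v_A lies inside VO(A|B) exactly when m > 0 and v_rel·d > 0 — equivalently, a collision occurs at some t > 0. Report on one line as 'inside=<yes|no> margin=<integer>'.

d = (14, 5),  |d|² = 221;  R = 4+4 = 8,  c = 221−8² = 157
v_rel = (8, -4),  |v_rel|² = 80;  v_rel·d = (8)·(14) + (-4)·(5) = 92
80·t² − 184·t + 157 = 0  ⇒  m = 92² − 80·157 = -4096
m = -4096 < 0,  v_rel·d = 92 > 0  ⇒  outside

inside=no margin=-4096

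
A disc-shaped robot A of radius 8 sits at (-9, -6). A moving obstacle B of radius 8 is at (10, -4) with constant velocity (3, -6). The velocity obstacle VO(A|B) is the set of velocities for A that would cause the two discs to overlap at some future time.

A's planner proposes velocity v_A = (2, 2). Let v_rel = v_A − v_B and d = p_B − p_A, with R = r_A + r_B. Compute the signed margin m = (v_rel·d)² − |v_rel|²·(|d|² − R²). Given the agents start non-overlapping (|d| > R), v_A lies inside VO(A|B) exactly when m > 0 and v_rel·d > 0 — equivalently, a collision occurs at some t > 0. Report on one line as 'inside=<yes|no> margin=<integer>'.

d = (19, 2),  |d|² = 365;  R = 8+8 = 16,  c = 365−16² = 109
v_rel = (-1, 8),  |v_rel|² = 65;  v_rel·d = (-1)·(19) + (8)·(2) = -3
65·t² + 6·t + 109 = 0  ⇒  m = (-3)² − 65·109 = -7076
m = -7076 < 0,  v_rel·d = -3 < 0  ⇒  outside

inside=no margin=-7076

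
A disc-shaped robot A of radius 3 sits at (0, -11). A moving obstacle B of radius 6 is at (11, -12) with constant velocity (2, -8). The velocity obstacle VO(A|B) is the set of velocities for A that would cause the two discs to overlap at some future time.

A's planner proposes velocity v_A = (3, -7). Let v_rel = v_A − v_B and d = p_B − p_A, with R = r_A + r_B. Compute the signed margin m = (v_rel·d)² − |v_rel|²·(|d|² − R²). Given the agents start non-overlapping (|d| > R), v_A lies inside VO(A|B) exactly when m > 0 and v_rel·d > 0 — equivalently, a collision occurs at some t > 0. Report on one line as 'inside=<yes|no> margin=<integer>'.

d = (11, -1),  |d|² = 122;  R = 3+6 = 9,  c = 122−9² = 41
v_rel = (1, 1),  |v_rel|² = 2;  v_rel·d = (1)·(11) + (1)·(-1) = 10
2·t² − 20·t + 41 = 0  ⇒  m = 10² − 2·41 = 18
m = 18 > 0,  v_rel·d = 10 > 0  ⇒  inside

inside=yes margin=18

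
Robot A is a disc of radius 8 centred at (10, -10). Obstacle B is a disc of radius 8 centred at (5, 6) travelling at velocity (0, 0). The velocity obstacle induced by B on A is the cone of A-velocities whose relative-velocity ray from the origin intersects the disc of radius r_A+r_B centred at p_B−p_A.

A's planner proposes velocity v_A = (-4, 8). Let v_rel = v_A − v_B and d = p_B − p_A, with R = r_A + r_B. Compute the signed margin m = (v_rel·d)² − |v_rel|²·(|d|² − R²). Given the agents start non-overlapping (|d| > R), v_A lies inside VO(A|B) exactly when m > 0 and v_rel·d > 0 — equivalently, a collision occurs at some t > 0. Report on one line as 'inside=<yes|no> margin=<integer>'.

d = (-5, 16),  |d|² = 281;  R = 8+8 = 16,  c = 281−16² = 25
v_rel = (-4, 8),  |v_rel|² = 80;  v_rel·d = (-4)·(-5) + (8)·(16) = 148
80·t² − 296·t + 25 = 0  ⇒  m = 148² − 80·25 = 19904
m = 19904 > 0,  v_rel·d = 148 > 0  ⇒  inside

inside=yes margin=19904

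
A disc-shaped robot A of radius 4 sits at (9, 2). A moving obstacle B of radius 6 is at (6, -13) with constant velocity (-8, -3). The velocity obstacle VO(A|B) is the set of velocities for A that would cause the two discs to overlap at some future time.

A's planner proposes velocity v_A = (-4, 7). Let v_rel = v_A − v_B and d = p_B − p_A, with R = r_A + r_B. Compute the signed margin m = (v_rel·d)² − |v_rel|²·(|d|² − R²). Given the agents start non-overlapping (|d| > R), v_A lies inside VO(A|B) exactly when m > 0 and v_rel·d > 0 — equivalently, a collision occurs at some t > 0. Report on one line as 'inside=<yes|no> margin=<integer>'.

d = (-3, -15),  |d|² = 234;  R = 4+6 = 10,  c = 234−10² = 134
v_rel = (4, 10),  |v_rel|² = 116;  v_rel·d = (4)·(-3) + (10)·(-15) = -162
116·t² + 324·t + 134 = 0  ⇒  m = (-162)² − 116·134 = 10700
m = 10700 > 0,  v_rel·d = -162 < 0  ⇒  outside

inside=no margin=10700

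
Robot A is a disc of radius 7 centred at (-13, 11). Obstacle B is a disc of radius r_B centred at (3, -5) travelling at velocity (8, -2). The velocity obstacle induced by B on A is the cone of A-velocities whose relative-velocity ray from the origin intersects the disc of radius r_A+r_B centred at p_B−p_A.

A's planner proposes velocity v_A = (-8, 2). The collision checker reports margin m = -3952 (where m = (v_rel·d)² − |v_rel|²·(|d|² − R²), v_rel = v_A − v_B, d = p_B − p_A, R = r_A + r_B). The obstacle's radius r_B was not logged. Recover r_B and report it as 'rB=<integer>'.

m = -3952
d = (16, -16);  v_rel = (-16, 4),  |v_rel|² = 272
v_rel×d = (-16)·(-16) − (4)·(16) = 192
since m = R²·272 − 192²:  R² = (36864 + -3952) / 272 = 121
R = √121 = 11  ⇒  r_B = 11 − 7 = 4

rB=4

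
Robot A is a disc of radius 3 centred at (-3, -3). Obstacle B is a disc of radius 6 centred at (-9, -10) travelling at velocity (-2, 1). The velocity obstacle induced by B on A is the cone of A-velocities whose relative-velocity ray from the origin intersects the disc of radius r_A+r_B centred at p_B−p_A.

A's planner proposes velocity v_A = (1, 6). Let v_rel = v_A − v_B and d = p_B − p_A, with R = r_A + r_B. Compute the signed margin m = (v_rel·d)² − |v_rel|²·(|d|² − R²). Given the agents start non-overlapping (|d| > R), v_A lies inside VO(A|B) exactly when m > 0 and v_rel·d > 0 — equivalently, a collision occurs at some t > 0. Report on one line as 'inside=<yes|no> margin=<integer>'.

d = (-6, -7),  |d|² = 85;  R = 3+6 = 9,  c = 85−9² = 4
v_rel = (3, 5),  |v_rel|² = 34;  v_rel·d = (3)·(-6) + (5)·(-7) = -53
34·t² + 106·t + 4 = 0  ⇒  m = (-53)² − 34·4 = 2673
m = 2673 > 0,  v_rel·d = -53 < 0  ⇒  outside

inside=no margin=2673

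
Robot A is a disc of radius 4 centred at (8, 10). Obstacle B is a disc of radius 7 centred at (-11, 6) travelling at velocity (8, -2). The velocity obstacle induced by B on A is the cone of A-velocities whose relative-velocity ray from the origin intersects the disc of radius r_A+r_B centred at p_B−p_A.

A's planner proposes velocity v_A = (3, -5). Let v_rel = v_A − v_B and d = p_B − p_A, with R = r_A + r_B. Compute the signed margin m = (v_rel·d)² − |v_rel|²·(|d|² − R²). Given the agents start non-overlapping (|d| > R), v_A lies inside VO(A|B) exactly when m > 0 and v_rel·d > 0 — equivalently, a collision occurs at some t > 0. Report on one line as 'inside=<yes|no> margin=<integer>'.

d = (-19, -4),  |d|² = 377;  R = 4+7 = 11,  c = 377−11² = 256
v_rel = (-5, -3),  |v_rel|² = 34;  v_rel·d = (-5)·(-19) + (-3)·(-4) = 107
34·t² − 214·t + 256 = 0  ⇒  m = 107² − 34·256 = 2745
m = 2745 > 0,  v_rel·d = 107 > 0  ⇒  inside

inside=yes margin=2745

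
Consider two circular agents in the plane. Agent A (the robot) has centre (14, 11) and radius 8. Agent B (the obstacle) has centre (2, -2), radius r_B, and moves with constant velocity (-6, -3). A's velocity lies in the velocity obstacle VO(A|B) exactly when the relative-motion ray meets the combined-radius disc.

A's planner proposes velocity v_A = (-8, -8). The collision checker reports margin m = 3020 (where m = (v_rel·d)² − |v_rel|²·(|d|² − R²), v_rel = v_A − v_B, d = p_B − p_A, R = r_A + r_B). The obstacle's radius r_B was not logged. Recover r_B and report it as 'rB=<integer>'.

m = 3020
d = (-12, -13);  v_rel = (-2, -5),  |v_rel|² = 29
v_rel×d = (-2)·(-13) − (-5)·(-12) = -34
since m = R²·29 − (-34)²:  R² = (1156 + 3020) / 29 = 144
R = √144 = 12  ⇒  r_B = 12 − 8 = 4

rB=4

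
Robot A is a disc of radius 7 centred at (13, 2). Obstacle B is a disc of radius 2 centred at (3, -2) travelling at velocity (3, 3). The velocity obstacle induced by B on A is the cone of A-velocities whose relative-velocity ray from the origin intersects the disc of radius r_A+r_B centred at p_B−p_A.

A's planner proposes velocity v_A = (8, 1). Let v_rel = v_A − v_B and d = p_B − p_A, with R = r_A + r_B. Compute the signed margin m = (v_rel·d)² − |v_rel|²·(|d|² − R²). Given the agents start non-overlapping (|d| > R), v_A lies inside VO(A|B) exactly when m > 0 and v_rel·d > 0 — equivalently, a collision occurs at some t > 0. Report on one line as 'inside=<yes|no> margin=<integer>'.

d = (-10, -4),  |d|² = 116;  R = 7+2 = 9,  c = 116−9² = 35
v_rel = (5, -2),  |v_rel|² = 29;  v_rel·d = (5)·(-10) + (-2)·(-4) = -42
29·t² + 84·t + 35 = 0  ⇒  m = (-42)² − 29·35 = 749
m = 749 > 0,  v_rel·d = -42 < 0  ⇒  outside

inside=no margin=749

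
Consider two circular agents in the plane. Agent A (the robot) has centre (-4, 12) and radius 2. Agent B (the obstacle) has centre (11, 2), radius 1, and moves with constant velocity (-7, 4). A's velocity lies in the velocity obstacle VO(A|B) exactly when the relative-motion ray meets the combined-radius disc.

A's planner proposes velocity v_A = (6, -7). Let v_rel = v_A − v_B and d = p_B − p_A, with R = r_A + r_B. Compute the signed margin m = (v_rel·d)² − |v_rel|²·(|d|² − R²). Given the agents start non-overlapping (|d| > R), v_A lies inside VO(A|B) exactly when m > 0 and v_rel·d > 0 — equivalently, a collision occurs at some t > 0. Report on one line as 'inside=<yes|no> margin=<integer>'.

d = (15, -10),  |d|² = 325;  R = 2+1 = 3,  c = 325−3² = 316
v_rel = (13, -11),  |v_rel|² = 290;  v_rel·d = (13)·(15) + (-11)·(-10) = 305
290·t² − 610·t + 316 = 0  ⇒  m = 305² − 290·316 = 1385
m = 1385 > 0,  v_rel·d = 305 > 0  ⇒  inside

inside=yes margin=1385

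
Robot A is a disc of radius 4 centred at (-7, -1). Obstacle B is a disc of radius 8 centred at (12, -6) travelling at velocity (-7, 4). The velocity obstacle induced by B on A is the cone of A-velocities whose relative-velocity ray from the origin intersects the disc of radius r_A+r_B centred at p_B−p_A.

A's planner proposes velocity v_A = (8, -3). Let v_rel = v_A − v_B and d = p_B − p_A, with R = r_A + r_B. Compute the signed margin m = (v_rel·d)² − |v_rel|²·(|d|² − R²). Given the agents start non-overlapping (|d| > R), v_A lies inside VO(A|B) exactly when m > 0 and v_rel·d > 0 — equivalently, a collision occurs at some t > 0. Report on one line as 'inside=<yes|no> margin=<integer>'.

d = (19, -5),  |d|² = 386;  R = 4+8 = 12,  c = 386−12² = 242
v_rel = (15, -7),  |v_rel|² = 274;  v_rel·d = (15)·(19) + (-7)·(-5) = 320
274·t² − 640·t + 242 = 0  ⇒  m = 320² − 274·242 = 36092
m = 36092 > 0,  v_rel·d = 320 > 0  ⇒  inside

inside=yes margin=36092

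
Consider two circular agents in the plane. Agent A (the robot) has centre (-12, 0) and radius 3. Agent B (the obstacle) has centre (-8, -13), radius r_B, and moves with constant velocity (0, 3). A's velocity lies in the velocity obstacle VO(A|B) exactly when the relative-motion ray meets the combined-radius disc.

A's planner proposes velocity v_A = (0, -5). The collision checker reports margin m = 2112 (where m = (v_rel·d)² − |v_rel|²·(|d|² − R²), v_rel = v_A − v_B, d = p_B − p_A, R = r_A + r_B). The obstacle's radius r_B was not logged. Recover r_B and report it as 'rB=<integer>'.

m = 2112
d = (4, -13);  v_rel = (0, -8),  |v_rel|² = 64
v_rel×d = (0)·(-13) − (-8)·(4) = 32
since m = R²·64 − 32²:  R² = (1024 + 2112) / 64 = 49
R = √49 = 7  ⇒  r_B = 7 − 3 = 4

rB=4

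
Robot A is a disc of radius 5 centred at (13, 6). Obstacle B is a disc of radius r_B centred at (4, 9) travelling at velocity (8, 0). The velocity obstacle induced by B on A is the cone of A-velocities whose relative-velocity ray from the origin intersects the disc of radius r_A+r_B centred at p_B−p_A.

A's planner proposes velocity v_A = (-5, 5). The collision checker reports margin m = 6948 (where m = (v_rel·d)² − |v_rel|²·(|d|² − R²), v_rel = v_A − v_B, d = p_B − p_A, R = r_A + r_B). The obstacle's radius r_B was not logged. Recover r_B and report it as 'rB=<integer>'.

m = 6948
d = (-9, 3);  v_rel = (-13, 5),  |v_rel|² = 194
v_rel×d = (-13)·(3) − (5)·(-9) = 6
since m = R²·194 − 6²:  R² = (36 + 6948) / 194 = 36
R = √36 = 6  ⇒  r_B = 6 − 5 = 1

rB=1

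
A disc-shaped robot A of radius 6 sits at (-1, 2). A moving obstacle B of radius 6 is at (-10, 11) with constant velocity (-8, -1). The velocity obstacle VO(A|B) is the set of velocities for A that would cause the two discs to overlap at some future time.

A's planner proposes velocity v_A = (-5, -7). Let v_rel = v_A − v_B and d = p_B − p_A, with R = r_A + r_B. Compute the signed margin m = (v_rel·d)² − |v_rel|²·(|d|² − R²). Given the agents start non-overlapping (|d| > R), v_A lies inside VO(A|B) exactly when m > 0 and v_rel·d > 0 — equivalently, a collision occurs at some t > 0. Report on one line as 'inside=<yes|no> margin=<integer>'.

d = (-9, 9),  |d|² = 162;  R = 6+6 = 12,  c = 162−12² = 18
v_rel = (3, -6),  |v_rel|² = 45;  v_rel·d = (3)·(-9) + (-6)·(9) = -81
45·t² + 162·t + 18 = 0  ⇒  m = (-81)² − 45·18 = 5751
m = 5751 > 0,  v_rel·d = -81 < 0  ⇒  outside

inside=no margin=5751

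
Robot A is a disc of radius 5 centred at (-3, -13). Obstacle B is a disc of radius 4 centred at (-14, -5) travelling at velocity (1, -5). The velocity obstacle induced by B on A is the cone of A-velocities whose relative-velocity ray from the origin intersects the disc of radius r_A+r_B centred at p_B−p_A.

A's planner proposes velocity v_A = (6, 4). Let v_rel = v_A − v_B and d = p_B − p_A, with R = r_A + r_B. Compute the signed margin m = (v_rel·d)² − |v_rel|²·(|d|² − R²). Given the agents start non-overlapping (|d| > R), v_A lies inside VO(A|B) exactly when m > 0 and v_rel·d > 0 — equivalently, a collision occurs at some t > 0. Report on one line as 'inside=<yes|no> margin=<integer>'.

d = (-11, 8),  |d|² = 185;  R = 5+4 = 9,  c = 185−9² = 104
v_rel = (5, 9),  |v_rel|² = 106;  v_rel·d = (5)·(-11) + (9)·(8) = 17
106·t² − 34·t + 104 = 0  ⇒  m = 17² − 106·104 = -10735
m = -10735 < 0,  v_rel·d = 17 > 0  ⇒  outside

inside=no margin=-10735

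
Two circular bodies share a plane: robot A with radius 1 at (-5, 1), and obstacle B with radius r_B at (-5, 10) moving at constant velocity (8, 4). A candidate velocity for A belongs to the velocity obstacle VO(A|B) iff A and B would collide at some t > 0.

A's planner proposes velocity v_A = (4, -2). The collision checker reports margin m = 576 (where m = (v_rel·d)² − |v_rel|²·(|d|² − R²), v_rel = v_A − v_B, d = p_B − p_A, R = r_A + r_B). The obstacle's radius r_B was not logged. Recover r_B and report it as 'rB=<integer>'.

m = 576
d = (0, 9);  v_rel = (-4, -6),  |v_rel|² = 52
v_rel×d = (-4)·(9) − (-6)·(0) = -36
since m = R²·52 − (-36)²:  R² = (1296 + 576) / 52 = 36
R = √36 = 6  ⇒  r_B = 6 − 1 = 5

rB=5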